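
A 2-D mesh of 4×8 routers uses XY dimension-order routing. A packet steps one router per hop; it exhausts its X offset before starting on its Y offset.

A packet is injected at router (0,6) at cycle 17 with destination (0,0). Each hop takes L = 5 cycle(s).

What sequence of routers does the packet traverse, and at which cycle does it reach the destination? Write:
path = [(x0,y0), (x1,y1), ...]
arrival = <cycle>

path = [(0,6), (0,5), (0,4), (0,3), (0,2), (0,1), (0,0)]
arrival = 47

[0] x=0 y=6 t=17
[1] x=0 y=5 t=22 →S
[2] x=0 y=4 t=27 →S
[3] x=0 y=3 t=32 →S
[4] x=0 y=2 t=37 →S
[5] x=0 y=1 t=42 →S
[6] x=0 y=0 t=47 →S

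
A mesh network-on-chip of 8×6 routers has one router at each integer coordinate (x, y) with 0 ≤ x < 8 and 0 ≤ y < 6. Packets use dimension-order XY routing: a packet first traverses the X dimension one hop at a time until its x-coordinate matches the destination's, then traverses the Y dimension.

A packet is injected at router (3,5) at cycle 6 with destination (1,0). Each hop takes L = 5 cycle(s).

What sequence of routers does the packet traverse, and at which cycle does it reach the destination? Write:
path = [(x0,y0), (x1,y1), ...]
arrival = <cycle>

path = [(3,5), (2,5), (1,5), (1,4), (1,3), (1,2), (1,1), (1,0)]
arrival = 41

#0 — 3,5 | c6
#1 — 2,5 | c11 | W
#2 — 1,5 | c16 | W
#3 — 1,4 | c21 | S
#4 — 1,3 | c26 | S
#5 — 1,2 | c31 | S
#6 — 1,1 | c36 | S
#7 — 1,0 | c41 | S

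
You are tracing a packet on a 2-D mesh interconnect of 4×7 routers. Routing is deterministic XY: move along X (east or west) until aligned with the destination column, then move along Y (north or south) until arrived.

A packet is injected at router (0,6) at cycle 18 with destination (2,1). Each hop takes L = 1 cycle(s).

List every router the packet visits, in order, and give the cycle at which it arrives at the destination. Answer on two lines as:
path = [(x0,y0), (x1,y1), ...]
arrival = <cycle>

t=18: at (0,6)
t=19: at (1,6) after E
t=20: at (2,6) after E
t=21: at (2,5) after S
t=22: at (2,4) after S
t=23: at (2,3) after S
t=24: at (2,2) after S
t=25: at (2,1) after S

path = [(0,6), (1,6), (2,6), (2,5), (2,4), (2,3), (2,2), (2,1)]
arrival = 25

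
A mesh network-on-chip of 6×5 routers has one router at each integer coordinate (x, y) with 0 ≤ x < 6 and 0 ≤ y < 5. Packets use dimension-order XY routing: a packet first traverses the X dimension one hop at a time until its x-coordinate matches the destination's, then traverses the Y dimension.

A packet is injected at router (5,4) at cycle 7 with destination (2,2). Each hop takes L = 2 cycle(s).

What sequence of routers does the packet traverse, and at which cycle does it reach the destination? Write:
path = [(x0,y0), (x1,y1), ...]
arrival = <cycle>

path = [(5,4), (4,4), (3,4), (2,4), (2,3), (2,2)]
arrival = 17

hop 0: (5,4) @ cyc 7
hop 1: (4,4) @ cyc 9  [W]
hop 2: (3,4) @ cyc 11  [W]
hop 3: (2,4) @ cyc 13  [W]
hop 4: (2,3) @ cyc 15  [S]
hop 5: (2,2) @ cyc 17  [S]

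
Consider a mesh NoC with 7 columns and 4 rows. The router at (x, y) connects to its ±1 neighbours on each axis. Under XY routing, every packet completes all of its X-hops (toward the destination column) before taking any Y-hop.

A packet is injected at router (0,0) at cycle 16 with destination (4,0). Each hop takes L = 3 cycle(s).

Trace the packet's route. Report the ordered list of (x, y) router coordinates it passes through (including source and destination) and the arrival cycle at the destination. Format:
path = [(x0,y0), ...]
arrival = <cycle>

path = [(0,0), (1,0), (2,0), (3,0), (4,0)]
arrival = 28

  0. router=(0,0) cycle=16 (inject)
  1. router=(1,0) cycle=19 dir=E
  2. router=(2,0) cycle=22 dir=E
  3. router=(3,0) cycle=25 dir=E
  4. router=(4,0) cycle=28 dir=E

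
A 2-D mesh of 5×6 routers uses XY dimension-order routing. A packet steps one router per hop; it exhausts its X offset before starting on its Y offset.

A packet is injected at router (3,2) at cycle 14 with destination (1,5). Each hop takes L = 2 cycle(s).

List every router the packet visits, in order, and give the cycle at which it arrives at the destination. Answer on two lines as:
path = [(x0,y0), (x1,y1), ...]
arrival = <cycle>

t=14: at (3,2)
t=16: at (2,2) after W
t=18: at (1,2) after W
t=20: at (1,3) after N
t=22: at (1,4) after N
t=24: at (1,5) after N

path = [(3,2), (2,2), (1,2), (1,3), (1,4), (1,5)]
arrival = 24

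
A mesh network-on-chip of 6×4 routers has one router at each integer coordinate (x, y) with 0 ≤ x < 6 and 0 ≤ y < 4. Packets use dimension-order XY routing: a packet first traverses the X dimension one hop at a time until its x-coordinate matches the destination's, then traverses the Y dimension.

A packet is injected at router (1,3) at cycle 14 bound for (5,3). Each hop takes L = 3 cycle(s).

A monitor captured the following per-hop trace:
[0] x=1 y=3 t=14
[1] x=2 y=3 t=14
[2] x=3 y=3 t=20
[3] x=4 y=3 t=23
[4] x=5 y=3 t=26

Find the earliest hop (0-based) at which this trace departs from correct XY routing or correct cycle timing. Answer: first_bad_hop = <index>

first_bad_hop = 1

check 1→ d=(1,0) cyc+0: BAD: Δcyc=0≠L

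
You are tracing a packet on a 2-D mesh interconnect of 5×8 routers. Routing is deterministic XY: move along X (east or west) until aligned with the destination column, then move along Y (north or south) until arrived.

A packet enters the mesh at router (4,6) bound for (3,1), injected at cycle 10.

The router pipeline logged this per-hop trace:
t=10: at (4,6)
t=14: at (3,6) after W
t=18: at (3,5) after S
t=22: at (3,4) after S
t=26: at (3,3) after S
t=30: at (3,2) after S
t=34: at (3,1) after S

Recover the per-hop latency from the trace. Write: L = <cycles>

Between hops 0 and 1 the cycle counter advances 14 − 10 = 4.
Each hop adds L, hence L = 4.

L = 4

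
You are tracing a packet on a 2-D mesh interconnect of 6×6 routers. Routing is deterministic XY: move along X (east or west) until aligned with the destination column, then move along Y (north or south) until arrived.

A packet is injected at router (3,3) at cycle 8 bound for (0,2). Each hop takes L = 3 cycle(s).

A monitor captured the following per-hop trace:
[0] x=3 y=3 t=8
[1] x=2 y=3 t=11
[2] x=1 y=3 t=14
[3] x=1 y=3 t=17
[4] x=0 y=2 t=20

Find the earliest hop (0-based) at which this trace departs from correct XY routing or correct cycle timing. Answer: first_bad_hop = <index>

hop 1: step (-1,+0), +3 cyc — ok
hop 2: step (-1,+0), +3 cyc — ok
hop 3: step (+0,+0), +3 cyc — BAD: non-unit step

first_bad_hop = 3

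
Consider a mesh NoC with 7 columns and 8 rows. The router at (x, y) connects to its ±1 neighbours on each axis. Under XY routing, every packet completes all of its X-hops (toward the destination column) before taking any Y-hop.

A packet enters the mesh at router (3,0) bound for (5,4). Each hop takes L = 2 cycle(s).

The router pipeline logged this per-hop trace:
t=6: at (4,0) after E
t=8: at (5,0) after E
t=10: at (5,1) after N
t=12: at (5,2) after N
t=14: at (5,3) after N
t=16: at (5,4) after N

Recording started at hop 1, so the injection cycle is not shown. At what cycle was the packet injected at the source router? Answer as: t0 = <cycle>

The first recorded entry is hop 1 at cycle 6.
Therefore t0 = 6 − L = 4.

t0 = 4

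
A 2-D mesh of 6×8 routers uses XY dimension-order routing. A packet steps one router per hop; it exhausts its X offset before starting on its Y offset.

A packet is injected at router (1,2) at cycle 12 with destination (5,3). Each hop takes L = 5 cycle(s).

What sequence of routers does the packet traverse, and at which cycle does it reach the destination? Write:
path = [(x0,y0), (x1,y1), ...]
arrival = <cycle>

t=12: at (1,2)
t=17: at (2,2) after E
t=22: at (3,2) after E
t=27: at (4,2) after E
t=32: at (5,2) after E
t=37: at (5,3) after N

path = [(1,2), (2,2), (3,2), (4,2), (5,2), (5,3)]
arrival = 37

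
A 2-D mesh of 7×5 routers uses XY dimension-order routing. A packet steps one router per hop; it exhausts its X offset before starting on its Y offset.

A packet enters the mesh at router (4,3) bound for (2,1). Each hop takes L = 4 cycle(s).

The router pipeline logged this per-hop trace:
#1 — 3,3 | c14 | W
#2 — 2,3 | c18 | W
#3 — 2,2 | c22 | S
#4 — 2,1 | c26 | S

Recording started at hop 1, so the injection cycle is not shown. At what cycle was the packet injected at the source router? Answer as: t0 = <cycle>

cyc[1] = 14 and cyc[k] = t0 + k·L for every k.
So t0 = 14 − 1·4 = 10.

t0 = 10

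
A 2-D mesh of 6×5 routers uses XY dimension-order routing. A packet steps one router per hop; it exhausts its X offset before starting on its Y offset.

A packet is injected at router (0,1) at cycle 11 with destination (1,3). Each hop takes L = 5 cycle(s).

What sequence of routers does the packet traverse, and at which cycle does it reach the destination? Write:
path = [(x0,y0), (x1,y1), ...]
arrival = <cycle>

path = [(0,1), (1,1), (1,2), (1,3)]
arrival = 26

#0 — 0,1 | c11
#1 — 1,1 | c16 | E
#2 — 1,2 | c21 | N
#3 — 1,3 | c26 | N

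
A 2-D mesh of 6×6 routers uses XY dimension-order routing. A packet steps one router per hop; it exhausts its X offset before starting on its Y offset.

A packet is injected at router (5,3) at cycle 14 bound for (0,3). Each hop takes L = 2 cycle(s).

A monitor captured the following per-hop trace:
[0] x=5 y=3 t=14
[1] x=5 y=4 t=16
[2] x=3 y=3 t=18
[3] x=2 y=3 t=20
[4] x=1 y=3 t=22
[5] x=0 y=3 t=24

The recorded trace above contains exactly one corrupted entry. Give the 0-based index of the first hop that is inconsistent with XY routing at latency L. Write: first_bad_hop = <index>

first_bad_hop = 1

[1] (+0,+1) / 2c ⇒ BAD: Y-move but x=5≠0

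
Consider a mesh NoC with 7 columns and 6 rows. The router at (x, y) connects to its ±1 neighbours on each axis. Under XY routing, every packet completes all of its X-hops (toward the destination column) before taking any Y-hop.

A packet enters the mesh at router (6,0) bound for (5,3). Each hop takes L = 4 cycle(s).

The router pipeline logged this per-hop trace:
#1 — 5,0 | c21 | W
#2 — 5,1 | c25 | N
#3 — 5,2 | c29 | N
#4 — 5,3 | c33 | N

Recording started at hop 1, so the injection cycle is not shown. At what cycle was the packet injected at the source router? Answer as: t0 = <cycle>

At hop 1 the cycle is 21; in general cyc_k = t0 + kL.
So t0 = 21 − 1·4 = 17.

t0 = 17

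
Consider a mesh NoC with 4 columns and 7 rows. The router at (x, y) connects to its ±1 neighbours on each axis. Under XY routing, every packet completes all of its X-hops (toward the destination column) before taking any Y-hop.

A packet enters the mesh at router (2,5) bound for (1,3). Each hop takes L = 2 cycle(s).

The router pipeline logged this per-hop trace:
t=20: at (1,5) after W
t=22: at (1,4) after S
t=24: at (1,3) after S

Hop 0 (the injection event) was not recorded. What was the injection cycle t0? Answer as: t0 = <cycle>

t0 = 18

At hop 1 the cycle is 20; in general cyc_k = t0 + kL.
Therefore t0 = 20 − L = 18.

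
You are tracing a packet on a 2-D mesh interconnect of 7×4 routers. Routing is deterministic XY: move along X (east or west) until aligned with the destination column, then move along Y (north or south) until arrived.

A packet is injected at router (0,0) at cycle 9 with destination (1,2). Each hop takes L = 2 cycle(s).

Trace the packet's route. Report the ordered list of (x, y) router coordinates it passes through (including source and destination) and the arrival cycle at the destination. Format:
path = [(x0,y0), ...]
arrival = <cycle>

path = [(0,0), (1,0), (1,1), (1,2)]
arrival = 15

hop 0: (0,0) @ cyc 9
hop 1: (1,0) @ cyc 11  [E]
hop 2: (1,1) @ cyc 13  [N]
hop 3: (1,2) @ cyc 15  [N]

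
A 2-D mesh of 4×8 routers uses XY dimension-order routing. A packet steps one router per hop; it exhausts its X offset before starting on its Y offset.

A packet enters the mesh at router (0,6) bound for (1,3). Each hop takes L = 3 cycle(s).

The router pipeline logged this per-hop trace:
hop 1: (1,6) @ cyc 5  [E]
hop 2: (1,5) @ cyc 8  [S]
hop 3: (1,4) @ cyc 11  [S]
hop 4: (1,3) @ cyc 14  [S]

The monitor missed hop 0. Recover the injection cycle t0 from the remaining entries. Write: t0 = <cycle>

Hop 1 reached at cycle 5; hop k is at t0 + k·L.
t0 = cyc[1] − L = 5 − 3 = 2.

t0 = 2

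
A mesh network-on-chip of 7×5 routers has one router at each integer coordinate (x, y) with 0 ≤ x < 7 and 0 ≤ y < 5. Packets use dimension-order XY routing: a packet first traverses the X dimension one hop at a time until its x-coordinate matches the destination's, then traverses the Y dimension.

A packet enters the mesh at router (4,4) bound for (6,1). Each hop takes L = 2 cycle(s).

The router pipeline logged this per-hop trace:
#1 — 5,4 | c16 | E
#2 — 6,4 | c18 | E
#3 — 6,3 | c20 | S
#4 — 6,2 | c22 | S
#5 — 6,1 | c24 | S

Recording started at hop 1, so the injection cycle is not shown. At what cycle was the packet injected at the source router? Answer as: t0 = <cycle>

t0 = 14

The first recorded entry is hop 1 at cycle 16.
Therefore t0 = 16 − L = 14.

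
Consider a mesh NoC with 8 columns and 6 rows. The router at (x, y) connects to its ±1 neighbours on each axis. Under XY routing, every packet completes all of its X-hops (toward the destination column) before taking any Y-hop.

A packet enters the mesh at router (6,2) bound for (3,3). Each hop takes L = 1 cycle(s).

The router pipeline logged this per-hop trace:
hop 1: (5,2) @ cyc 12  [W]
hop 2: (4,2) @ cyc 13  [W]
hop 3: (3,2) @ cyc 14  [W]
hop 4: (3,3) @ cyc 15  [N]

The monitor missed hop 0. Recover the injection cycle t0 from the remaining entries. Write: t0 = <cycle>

t0 = 11

Hop 1 reached at cycle 12; hop k is at t0 + k·L.
t0 = cyc[1] − L = 12 − 1 = 11.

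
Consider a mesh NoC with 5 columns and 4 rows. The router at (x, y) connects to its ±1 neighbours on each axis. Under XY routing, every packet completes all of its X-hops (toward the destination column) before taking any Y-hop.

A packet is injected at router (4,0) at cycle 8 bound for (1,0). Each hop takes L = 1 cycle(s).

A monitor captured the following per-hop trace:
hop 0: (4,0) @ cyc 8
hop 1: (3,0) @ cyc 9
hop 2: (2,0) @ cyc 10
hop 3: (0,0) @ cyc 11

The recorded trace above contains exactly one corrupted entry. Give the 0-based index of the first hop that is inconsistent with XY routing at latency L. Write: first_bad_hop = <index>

  1: Δx=-1 Δy=+0 Δt=1 [ok]
  2: Δx=-1 Δy=+0 Δt=1 [ok]
  3: Δx=-2 Δy=+0 Δt=1 [BAD: non-unit step]

first_bad_hop = 3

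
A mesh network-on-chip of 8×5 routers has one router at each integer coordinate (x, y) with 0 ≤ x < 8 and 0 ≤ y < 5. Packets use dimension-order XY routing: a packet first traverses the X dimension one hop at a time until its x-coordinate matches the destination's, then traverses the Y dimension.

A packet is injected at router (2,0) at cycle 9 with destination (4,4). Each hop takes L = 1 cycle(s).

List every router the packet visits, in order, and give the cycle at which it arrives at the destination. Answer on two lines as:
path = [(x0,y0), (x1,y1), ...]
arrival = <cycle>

src (2,0)  cyc=9
E→(3,0)  cyc=10
E→(4,0)  cyc=11
N→(4,1)  cyc=12
N→(4,2)  cyc=13
N→(4,3)  cyc=14
N→(4,4)  cyc=15

path = [(2,0), (3,0), (4,0), (4,1), (4,2), (4,3), (4,4)]
arrival = 15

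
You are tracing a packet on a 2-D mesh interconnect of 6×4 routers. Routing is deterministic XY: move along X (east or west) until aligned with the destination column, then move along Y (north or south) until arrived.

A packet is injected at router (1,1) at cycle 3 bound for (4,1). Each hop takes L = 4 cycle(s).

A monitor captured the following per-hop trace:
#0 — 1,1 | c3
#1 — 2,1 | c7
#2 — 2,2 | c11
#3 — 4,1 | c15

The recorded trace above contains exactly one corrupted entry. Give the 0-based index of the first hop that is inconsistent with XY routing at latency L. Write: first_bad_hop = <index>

first_bad_hop = 2

  1: Δx=+1 Δy=+0 Δt=4 [ok]
  2: Δx=+0 Δy=+1 Δt=4 [BAD: Y-move but x=2≠4]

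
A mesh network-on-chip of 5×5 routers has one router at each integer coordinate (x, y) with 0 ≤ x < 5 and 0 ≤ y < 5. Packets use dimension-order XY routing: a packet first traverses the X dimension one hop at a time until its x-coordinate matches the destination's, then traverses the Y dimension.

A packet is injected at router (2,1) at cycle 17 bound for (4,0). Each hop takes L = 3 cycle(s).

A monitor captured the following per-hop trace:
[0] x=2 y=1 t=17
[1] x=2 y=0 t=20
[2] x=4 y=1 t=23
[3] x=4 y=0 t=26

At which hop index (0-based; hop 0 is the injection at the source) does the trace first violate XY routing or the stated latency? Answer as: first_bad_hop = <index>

first_bad_hop = 1

  1: Δx=+0 Δy=-1 Δt=3 [BAD: Y-move but x=2≠4]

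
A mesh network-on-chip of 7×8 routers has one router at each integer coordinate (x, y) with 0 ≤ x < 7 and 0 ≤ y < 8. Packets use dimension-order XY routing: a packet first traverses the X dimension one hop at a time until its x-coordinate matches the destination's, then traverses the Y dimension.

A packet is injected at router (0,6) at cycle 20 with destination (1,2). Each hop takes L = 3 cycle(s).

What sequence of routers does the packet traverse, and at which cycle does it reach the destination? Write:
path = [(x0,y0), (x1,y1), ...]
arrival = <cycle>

  0. router=(0,6) cycle=20 (inject)
  1. router=(1,6) cycle=23 dir=E
  2. router=(1,5) cycle=26 dir=S
  3. router=(1,4) cycle=29 dir=S
  4. router=(1,3) cycle=32 dir=S
  5. router=(1,2) cycle=35 dir=S

path = [(0,6), (1,6), (1,5), (1,4), (1,3), (1,2)]
arrival = 35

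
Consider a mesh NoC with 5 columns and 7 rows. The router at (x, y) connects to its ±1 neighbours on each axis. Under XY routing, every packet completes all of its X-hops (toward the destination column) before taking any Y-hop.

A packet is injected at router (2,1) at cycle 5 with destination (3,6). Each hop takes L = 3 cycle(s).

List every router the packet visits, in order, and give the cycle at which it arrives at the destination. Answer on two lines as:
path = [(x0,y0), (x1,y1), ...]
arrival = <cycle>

#0 — 2,1 | c5
#1 — 3,1 | c8 | E
#2 — 3,2 | c11 | N
#3 — 3,3 | c14 | N
#4 — 3,4 | c17 | N
#5 — 3,5 | c20 | N
#6 — 3,6 | c23 | N

path = [(2,1), (3,1), (3,2), (3,3), (3,4), (3,5), (3,6)]
arrival = 23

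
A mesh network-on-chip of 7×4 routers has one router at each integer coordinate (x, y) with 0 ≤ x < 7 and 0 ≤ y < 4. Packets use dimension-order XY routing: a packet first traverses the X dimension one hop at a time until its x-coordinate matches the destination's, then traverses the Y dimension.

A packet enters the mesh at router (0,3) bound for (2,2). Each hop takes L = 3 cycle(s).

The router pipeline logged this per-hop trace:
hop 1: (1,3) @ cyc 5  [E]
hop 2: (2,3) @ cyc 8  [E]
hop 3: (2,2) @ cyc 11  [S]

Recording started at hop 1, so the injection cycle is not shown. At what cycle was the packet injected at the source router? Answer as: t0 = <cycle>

t0 = 2

The first recorded entry is hop 1 at cycle 5.
So t0 = 5 − 1·3 = 2.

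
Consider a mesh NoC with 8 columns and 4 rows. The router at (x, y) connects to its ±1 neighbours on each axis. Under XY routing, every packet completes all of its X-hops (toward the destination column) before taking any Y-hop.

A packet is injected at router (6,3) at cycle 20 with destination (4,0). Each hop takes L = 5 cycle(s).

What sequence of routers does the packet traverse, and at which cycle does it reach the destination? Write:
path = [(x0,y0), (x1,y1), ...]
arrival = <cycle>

[0] x=6 y=3 t=20
[1] x=5 y=3 t=25 →W
[2] x=4 y=3 t=30 →W
[3] x=4 y=2 t=35 →S
[4] x=4 y=1 t=40 →S
[5] x=4 y=0 t=45 →S

path = [(6,3), (5,3), (4,3), (4,2), (4,1), (4,0)]
arrival = 45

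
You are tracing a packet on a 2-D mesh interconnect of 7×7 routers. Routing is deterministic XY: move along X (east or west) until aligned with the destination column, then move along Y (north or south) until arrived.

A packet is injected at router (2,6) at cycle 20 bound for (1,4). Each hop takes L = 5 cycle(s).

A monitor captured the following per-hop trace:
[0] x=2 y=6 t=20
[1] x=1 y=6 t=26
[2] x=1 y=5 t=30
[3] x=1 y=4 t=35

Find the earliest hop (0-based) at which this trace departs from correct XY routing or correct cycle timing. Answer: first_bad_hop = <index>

first_bad_hop = 1

check 1→ d=(-1,0) cyc+6: BAD: Δcyc=6≠L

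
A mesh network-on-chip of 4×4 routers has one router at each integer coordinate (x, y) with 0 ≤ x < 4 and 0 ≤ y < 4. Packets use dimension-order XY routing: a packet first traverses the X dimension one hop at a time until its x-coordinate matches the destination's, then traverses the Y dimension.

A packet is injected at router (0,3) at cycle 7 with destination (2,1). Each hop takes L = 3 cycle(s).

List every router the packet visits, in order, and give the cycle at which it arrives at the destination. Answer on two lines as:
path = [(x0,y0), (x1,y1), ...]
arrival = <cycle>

path = [(0,3), (1,3), (2,3), (2,2), (2,1)]
arrival = 19

[0] x=0 y=3 t=7
[1] x=1 y=3 t=10 →E
[2] x=2 y=3 t=13 →E
[3] x=2 y=2 t=16 →S
[4] x=2 y=1 t=19 →S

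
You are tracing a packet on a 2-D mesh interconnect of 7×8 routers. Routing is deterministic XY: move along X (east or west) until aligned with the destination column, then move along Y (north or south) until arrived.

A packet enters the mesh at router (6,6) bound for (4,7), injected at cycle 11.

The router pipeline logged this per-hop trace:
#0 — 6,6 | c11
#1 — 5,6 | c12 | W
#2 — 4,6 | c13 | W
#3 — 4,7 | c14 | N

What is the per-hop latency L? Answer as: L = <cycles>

cyc[1] − cyc[0] = 12 − 11 = 1.
Each hop adds L, hence L = 1.

L = 1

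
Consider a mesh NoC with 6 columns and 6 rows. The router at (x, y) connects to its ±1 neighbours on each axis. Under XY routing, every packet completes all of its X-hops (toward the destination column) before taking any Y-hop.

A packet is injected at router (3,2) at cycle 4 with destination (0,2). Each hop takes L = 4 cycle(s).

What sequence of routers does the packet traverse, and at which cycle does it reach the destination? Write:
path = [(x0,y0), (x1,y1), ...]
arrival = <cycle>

path = [(3,2), (2,2), (1,2), (0,2)]
arrival = 16

#0 — 3,2 | c4
#1 — 2,2 | c8 | W
#2 — 1,2 | c12 | W
#3 — 0,2 | c16 | W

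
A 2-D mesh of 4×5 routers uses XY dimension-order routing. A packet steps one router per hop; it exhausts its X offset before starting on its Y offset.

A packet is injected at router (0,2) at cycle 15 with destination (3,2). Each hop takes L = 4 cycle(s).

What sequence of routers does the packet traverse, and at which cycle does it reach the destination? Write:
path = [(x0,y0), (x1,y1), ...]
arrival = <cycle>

#0 — 0,2 | c15
#1 — 1,2 | c19 | E
#2 — 2,2 | c23 | E
#3 — 3,2 | c27 | E

path = [(0,2), (1,2), (2,2), (3,2)]
arrival = 27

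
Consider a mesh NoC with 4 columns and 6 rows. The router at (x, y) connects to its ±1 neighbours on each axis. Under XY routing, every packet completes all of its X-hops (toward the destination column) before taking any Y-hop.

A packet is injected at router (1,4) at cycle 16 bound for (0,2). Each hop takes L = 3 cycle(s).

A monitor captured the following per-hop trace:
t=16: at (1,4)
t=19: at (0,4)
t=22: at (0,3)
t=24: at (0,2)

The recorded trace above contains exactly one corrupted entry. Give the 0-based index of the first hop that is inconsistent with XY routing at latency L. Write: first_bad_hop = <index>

hop 1: step (-1,+0), +3 cyc — ok
hop 2: step (+0,-1), +3 cyc — ok
hop 3: step (+0,-1), +2 cyc — BAD: Δcyc=2≠L

first_bad_hop = 3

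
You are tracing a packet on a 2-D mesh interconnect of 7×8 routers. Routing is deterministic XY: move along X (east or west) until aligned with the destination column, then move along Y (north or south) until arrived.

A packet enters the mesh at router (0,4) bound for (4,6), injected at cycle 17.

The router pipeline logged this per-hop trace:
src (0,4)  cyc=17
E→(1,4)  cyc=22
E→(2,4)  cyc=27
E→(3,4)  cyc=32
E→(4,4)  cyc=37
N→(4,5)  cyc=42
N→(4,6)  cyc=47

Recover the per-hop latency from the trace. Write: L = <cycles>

From hop 0 (17) to hop 1 (22): +5 cycles.
Each hop adds L, hence L = 5.

L = 5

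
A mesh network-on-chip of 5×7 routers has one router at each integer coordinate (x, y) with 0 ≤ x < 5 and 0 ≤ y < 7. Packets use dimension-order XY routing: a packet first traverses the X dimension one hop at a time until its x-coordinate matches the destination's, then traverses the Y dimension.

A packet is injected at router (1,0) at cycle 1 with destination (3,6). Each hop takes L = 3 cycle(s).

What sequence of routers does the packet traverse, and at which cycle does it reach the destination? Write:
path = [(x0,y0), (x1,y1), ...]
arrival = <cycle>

path = [(1,0), (2,0), (3,0), (3,1), (3,2), (3,3), (3,4), (3,5), (3,6)]
arrival = 25

src (1,0)  cyc=1
E→(2,0)  cyc=4
E→(3,0)  cyc=7
N→(3,1)  cyc=10
N→(3,2)  cyc=13
N→(3,3)  cyc=16
N→(3,4)  cyc=19
N→(3,5)  cyc=22
N→(3,6)  cyc=25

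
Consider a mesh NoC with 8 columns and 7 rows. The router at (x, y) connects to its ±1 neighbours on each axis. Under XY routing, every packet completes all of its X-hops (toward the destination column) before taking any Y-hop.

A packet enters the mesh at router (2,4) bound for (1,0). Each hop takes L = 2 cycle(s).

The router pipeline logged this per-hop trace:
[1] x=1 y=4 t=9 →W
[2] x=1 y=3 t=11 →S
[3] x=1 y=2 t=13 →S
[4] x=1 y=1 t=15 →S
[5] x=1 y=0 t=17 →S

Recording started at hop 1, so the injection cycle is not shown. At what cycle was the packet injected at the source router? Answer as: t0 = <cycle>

The first recorded entry is hop 1 at cycle 9.
So t0 = 9 − 1·2 = 7.

t0 = 7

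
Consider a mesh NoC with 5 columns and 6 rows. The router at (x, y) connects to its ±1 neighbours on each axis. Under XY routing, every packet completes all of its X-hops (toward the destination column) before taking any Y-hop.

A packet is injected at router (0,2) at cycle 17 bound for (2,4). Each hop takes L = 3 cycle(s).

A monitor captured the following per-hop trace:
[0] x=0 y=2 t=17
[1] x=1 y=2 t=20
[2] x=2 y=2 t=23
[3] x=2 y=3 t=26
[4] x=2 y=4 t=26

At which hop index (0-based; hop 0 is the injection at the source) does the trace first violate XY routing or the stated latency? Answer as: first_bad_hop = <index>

hop 1: step (+1,+0), +3 cyc — ok
hop 2: step (+1,+0), +3 cyc — ok
hop 3: step (+0,+1), +3 cyc — ok
hop 4: step (+0,+1), +0 cyc — BAD: Δcyc=0≠L

first_bad_hop = 4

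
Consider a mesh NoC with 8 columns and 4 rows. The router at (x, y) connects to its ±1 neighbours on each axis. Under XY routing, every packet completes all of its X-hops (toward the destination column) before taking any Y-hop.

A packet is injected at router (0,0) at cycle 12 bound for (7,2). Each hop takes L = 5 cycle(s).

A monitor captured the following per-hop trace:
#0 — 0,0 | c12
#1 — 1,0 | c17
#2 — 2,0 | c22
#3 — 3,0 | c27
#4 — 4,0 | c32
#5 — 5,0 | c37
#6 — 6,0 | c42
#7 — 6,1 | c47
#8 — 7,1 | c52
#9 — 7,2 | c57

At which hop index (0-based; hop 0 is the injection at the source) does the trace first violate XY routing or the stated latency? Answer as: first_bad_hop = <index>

first_bad_hop = 7

[1] (+1,+0) / 5c ⇒ ok
[2] (+1,+0) / 5c ⇒ ok
[3] (+1,+0) / 5c ⇒ ok
[4] (+1,+0) / 5c ⇒ ok
[5] (+1,+0) / 5c ⇒ ok
[6] (+1,+0) / 5c ⇒ ok
[7] (+0,+1) / 5c ⇒ BAD: Y-move but x=6≠7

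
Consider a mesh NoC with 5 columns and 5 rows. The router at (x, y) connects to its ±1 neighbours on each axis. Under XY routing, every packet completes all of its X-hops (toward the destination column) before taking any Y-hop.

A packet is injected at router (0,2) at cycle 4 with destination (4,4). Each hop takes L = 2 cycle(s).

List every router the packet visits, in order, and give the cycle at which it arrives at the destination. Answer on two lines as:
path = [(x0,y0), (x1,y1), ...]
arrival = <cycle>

path = [(0,2), (1,2), (2,2), (3,2), (4,2), (4,3), (4,4)]
arrival = 16

t=4: at (0,2)
t=6: at (1,2) after E
t=8: at (2,2) after E
t=10: at (3,2) after E
t=12: at (4,2) after E
t=14: at (4,3) after N
t=16: at (4,4) after N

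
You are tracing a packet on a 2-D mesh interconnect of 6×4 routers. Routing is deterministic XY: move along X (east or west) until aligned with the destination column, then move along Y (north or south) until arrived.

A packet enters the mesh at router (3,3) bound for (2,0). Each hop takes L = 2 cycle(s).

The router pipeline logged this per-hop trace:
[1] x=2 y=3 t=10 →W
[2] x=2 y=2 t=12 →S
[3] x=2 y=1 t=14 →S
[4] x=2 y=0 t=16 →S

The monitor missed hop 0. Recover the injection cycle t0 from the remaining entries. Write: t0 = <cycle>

Hop 1 reached at cycle 10; hop k is at t0 + k·L.
So t0 = 10 − 1·2 = 8.

t0 = 8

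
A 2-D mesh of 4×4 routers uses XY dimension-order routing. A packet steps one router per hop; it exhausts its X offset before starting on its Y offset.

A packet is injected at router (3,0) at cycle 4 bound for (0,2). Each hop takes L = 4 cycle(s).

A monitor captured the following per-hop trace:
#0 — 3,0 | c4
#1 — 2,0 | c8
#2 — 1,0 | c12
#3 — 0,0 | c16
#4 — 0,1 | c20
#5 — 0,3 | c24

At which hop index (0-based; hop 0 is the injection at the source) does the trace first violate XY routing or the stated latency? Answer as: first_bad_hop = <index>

first_bad_hop = 5

  1: Δx=-1 Δy=+0 Δt=4 [ok]
  2: Δx=-1 Δy=+0 Δt=4 [ok]
  3: Δx=-1 Δy=+0 Δt=4 [ok]
  4: Δx=+0 Δy=+1 Δt=4 [ok]
  5: Δx=+0 Δy=+2 Δt=4 [BAD: non-unit step]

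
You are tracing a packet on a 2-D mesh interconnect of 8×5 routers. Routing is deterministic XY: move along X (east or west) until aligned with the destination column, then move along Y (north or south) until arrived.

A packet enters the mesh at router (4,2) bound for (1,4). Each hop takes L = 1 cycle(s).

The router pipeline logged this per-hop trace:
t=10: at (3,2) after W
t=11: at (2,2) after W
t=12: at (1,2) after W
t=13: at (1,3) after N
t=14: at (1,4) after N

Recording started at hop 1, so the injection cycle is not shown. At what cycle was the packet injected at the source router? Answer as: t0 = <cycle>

The first recorded entry is hop 1 at cycle 10.
t0 = cyc[1] − L = 10 − 1 = 9.

t0 = 9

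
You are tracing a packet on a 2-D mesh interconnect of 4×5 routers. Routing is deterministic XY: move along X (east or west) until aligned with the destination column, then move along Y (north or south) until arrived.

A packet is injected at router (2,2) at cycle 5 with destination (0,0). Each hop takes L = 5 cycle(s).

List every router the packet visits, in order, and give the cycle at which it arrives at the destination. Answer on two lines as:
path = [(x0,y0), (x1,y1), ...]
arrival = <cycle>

#0 — 2,2 | c5
#1 — 1,2 | c10 | W
#2 — 0,2 | c15 | W
#3 — 0,1 | c20 | S
#4 — 0,0 | c25 | S

path = [(2,2), (1,2), (0,2), (0,1), (0,0)]
arrival = 25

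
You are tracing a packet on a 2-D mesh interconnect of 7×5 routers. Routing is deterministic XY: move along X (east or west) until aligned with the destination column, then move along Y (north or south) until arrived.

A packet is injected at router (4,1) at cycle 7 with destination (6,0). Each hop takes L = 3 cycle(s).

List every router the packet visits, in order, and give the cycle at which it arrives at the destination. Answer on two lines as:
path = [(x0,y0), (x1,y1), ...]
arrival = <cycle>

path = [(4,1), (5,1), (6,1), (6,0)]
arrival = 16

hop 0: (4,1) @ cyc 7
hop 1: (5,1) @ cyc 10  [E]
hop 2: (6,1) @ cyc 13  [E]
hop 3: (6,0) @ cyc 16  [S]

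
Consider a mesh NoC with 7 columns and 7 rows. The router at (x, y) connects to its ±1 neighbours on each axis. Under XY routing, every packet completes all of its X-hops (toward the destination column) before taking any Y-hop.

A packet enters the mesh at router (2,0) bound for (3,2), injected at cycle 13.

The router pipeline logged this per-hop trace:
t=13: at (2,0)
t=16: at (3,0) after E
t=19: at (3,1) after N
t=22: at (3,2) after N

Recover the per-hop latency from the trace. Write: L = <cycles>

L = 3

Δcyc across hop 0→1: 16 − 13 = 3.
One hop costs L cycles, so L = 3.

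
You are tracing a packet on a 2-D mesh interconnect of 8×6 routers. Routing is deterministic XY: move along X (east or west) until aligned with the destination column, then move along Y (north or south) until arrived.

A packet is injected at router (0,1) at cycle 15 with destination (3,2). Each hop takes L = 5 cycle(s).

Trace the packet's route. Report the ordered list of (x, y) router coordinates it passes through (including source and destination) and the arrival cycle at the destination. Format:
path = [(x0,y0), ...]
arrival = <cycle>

hop 0: (0,1) @ cyc 15
hop 1: (1,1) @ cyc 20  [E]
hop 2: (2,1) @ cyc 25  [E]
hop 3: (3,1) @ cyc 30  [E]
hop 4: (3,2) @ cyc 35  [N]

path = [(0,1), (1,1), (2,1), (3,1), (3,2)]
arrival = 35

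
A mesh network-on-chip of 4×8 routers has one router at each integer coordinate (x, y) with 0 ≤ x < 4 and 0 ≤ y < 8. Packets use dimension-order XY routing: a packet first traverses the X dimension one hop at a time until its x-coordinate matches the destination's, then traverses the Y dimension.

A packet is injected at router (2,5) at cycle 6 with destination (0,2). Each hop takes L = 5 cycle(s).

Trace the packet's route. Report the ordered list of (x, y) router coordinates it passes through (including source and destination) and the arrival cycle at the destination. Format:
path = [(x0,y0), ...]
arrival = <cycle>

path = [(2,5), (1,5), (0,5), (0,4), (0,3), (0,2)]
arrival = 31

  0. router=(2,5) cycle=6 (inject)
  1. router=(1,5) cycle=11 dir=W
  2. router=(0,5) cycle=16 dir=W
  3. router=(0,4) cycle=21 dir=S
  4. router=(0,3) cycle=26 dir=S
  5. router=(0,2) cycle=31 dir=S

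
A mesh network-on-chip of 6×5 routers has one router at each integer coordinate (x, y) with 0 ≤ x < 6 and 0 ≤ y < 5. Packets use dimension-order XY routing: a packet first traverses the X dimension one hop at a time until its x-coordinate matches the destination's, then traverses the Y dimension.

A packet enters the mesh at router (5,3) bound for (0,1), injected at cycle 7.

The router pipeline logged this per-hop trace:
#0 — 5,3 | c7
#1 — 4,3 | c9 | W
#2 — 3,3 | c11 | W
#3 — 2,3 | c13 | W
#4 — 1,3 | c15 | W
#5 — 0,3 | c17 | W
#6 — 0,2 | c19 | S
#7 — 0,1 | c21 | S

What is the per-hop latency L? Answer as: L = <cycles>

From hop 0 (7) to hop 1 (9): +2 cycles.
Each hop adds L, hence L = 2.

L = 2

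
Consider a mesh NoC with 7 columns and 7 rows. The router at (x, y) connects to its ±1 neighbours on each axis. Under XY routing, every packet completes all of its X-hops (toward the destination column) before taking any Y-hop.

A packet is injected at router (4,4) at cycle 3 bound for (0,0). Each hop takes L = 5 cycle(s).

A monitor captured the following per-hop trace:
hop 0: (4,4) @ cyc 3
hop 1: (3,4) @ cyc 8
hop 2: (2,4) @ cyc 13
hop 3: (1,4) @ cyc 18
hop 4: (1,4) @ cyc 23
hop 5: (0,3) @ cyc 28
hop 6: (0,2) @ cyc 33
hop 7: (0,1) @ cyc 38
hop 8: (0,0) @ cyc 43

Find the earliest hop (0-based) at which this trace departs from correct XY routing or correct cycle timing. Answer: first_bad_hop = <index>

hop 1: step (-1,+0), +5 cyc — ok
hop 2: step (-1,+0), +5 cyc — ok
hop 3: step (-1,+0), +5 cyc — ok
hop 4: step (+0,+0), +5 cyc — BAD: non-unit step

first_bad_hop = 4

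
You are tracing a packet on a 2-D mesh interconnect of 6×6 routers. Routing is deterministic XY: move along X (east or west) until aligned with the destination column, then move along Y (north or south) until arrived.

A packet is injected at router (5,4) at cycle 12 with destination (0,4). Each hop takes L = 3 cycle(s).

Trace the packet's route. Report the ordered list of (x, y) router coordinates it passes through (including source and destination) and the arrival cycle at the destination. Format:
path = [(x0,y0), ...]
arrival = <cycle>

#0 — 5,4 | c12
#1 — 4,4 | c15 | W
#2 — 3,4 | c18 | W
#3 — 2,4 | c21 | W
#4 — 1,4 | c24 | W
#5 — 0,4 | c27 | W

path = [(5,4), (4,4), (3,4), (2,4), (1,4), (0,4)]
arrival = 27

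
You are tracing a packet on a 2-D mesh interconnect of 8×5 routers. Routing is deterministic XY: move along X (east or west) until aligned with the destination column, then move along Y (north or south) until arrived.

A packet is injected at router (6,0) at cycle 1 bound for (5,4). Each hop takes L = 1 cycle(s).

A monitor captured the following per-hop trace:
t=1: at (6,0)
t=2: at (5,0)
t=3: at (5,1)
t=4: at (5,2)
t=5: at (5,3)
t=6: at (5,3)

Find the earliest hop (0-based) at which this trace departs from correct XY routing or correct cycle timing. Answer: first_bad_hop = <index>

first_bad_hop = 5

[1] (-1,+0) / 1c ⇒ ok
[2] (+0,+1) / 1c ⇒ ok
[3] (+0,+1) / 1c ⇒ ok
[4] (+0,+1) / 1c ⇒ ok
[5] (+0,+0) / 1c ⇒ BAD: non-unit step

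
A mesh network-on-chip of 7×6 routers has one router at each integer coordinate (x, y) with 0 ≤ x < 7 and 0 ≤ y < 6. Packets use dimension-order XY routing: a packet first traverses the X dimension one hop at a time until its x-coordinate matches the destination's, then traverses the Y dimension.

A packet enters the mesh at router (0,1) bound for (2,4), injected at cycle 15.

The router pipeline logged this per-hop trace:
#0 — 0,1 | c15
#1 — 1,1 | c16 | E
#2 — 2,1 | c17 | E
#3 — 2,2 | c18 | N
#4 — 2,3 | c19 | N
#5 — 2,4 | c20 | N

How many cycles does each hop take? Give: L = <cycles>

L = 1

Between hops 0 and 1 the cycle counter advances 16 − 15 = 1.
Per-hop latency L = Δcyc = 1.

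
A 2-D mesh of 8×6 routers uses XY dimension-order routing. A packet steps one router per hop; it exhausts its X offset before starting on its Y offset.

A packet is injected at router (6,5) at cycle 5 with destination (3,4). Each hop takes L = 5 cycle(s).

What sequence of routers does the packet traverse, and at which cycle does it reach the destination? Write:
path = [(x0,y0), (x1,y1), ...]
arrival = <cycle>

path = [(6,5), (5,5), (4,5), (3,5), (3,4)]
arrival = 25

#0 — 6,5 | c5
#1 — 5,5 | c10 | W
#2 — 4,5 | c15 | W
#3 — 3,5 | c20 | W
#4 — 3,4 | c25 | S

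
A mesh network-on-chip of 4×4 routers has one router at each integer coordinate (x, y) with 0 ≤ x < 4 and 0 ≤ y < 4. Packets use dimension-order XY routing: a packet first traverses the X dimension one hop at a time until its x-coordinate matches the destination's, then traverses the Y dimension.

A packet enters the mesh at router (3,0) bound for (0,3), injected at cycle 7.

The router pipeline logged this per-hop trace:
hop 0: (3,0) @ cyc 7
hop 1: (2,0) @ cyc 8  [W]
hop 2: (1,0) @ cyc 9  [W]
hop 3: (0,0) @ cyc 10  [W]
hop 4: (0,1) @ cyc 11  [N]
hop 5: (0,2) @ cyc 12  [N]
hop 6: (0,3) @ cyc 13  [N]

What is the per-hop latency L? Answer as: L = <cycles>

L = 1

cyc[1] − cyc[0] = 8 − 7 = 1.
One hop costs L cycles, so L = 1.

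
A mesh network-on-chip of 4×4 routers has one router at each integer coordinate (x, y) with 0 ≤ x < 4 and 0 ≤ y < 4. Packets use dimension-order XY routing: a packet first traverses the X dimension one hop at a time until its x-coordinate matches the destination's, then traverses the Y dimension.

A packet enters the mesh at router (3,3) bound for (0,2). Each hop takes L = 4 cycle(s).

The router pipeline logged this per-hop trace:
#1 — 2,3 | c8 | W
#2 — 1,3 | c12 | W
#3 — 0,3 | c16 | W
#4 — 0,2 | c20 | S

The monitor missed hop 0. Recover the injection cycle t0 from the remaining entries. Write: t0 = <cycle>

The first recorded entry is hop 1 at cycle 8.
Therefore t0 = 8 − L = 4.

t0 = 4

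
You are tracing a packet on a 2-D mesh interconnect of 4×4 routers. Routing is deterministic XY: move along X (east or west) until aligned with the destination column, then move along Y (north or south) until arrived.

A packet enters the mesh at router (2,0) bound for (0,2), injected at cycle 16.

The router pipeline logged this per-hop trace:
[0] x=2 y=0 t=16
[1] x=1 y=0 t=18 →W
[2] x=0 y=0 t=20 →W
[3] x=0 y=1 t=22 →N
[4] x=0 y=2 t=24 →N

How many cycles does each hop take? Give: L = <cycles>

From hop 0 (16) to hop 1 (18): +2 cycles.
That increment is L by definition: L = 2.

L = 2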